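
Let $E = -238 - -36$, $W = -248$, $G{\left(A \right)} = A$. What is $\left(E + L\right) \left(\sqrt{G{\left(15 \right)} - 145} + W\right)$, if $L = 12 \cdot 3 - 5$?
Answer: $42408 - 171 i \sqrt{130} \approx 42408.0 - 1949.7 i$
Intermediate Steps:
$L = 31$ ($L = 36 - 5 = 31$)
$E = -202$ ($E = -238 + \left(-83 + 119\right) = -238 + 36 = -202$)
$\left(E + L\right) \left(\sqrt{G{\left(15 \right)} - 145} + W\right) = \left(-202 + 31\right) \left(\sqrt{15 - 145} - 248\right) = - 171 \left(\sqrt{-130} - 248\right) = - 171 \left(i \sqrt{130} - 248\right) = - 171 \left(-248 + i \sqrt{130}\right) = 42408 - 171 i \sqrt{130}$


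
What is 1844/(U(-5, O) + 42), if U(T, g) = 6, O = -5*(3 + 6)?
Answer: 461/12 ≈ 38.417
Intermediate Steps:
O = -45 (O = -5*9 = -45)
1844/(U(-5, O) + 42) = 1844/(6 + 42) = 1844/48 = (1/48)*1844 = 461/12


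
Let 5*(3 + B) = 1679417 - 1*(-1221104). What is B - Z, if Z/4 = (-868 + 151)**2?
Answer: -7381274/5 ≈ -1.4763e+6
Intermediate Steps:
B = 2900506/5 (B = -3 + (1679417 - 1*(-1221104))/5 = -3 + (1679417 + 1221104)/5 = -3 + (1/5)*2900521 = -3 + 2900521/5 = 2900506/5 ≈ 5.8010e+5)
Z = 2056356 (Z = 4*(-868 + 151)**2 = 4*(-717)**2 = 4*514089 = 2056356)
B - Z = 2900506/5 - 1*2056356 = 2900506/5 - 2056356 = -7381274/5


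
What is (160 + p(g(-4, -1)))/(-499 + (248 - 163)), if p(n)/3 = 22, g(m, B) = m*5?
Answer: -113/207 ≈ -0.54589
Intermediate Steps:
g(m, B) = 5*m
p(n) = 66 (p(n) = 3*22 = 66)
(160 + p(g(-4, -1)))/(-499 + (248 - 163)) = (160 + 66)/(-499 + (248 - 163)) = 226/(-499 + 85) = 226/(-414) = 226*(-1/414) = -113/207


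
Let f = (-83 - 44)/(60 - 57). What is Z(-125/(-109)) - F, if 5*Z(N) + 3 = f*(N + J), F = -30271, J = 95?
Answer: 48161144/1635 ≈ 29456.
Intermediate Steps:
f = -127/3 ≈ -42.333
Z(N) = -12074/15 - 127*N/15 (Z(N) = -3/5 + (-127*(N + 95)/3)/5 = -3/5 + (-127*(95 + N)/3)/5 = -3/5 + (-12065/3 - 127*N/3)/5 = -3/5 + (-2413/3 - 127*N/15) = -12074/15 - 127*N/15)
Z(-125/(-109)) - F = (-12074/15 - (-3175)/(3*(-109))) - 1*(-30271) = (-12074/15 - (-3175)*(-1)/(3*109)) + 30271 = (-12074/15 - 127/15*125/109) + 30271 = (-12074/15 - 3175/327) + 30271 = -1331941/1635 + 30271 = 48161144/1635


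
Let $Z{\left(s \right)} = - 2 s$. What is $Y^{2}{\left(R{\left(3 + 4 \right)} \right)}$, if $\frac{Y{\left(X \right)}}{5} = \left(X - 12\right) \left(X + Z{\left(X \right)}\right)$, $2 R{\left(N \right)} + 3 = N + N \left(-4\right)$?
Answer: $2073600$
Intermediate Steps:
$R{\left(N \right)} = - \frac{3}{2} - \frac{3 N}{2}$ ($R{\left(N \right)} = - \frac{3}{2} + \frac{N + N \left(-4\right)}{2} = - \frac{3}{2} + \frac{N - 4 N}{2} = - \frac{3}{2} + \frac{\left(-3\right) N}{2} = - \frac{3}{2} - \frac{3 N}{2}$)
$Y{\left(X \right)} = - 5 X \left(-12 + X\right)$ ($Y{\left(X \right)} = 5 \left(X - 12\right) \left(X - 2 X\right) = 5 \left(-12 + X\right) \left(- X\right) = 5 \left(- X \left(-12 + X\right)\right) = - 5 X \left(-12 + X\right)$)
$Y^{2}{\left(R{\left(3 + 4 \right)} \right)} = \left(5 \left(- \frac{3}{2} - \frac{3 \left(3 + 4\right)}{2}\right) \left(12 - \left(- \frac{3}{2} - \frac{3 \left(3 + 4\right)}{2}\right)\right)\right)^{2} = \left(5 \left(- \frac{3}{2} - \frac{21}{2}\right) \left(12 - \left(- \frac{3}{2} - \frac{21}{2}\right)\right)\right)^{2} = \left(5 \left(-12\right) \left(12 - -12\right)\right)^{2} = \left(5 \left(-12\right) \left(12 + 12\right)\right)^{2} = \left(5 \left(-12\right) 24\right)^{2} = \left(-1440\right)^{2} = 2073600$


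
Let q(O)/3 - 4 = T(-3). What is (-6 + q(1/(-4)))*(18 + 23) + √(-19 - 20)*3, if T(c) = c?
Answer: -123 + 3*I*√39 ≈ -123.0 + 18.735*I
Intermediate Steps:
q(O) = 3 (q(O) = 12 + 3*(-3) = 12 - 9 = 3)
(-6 + q(1/(-4)))*(18 + 23) + √(-19 - 20)*3 = (-6 + 3)*(18 + 23) + √(-19 - 20)*3 = -3*41 + √(-39)*3 = -123 + (I*√39)*3 = -123 + 3*I*√39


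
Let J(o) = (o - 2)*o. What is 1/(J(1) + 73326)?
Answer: 1/73325 ≈ 1.3638e-5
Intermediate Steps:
J(o) = o*(-2 + o) (J(o) = (-2 + o)*o = o*(-2 + o))
1/(J(1) + 73326) = 1/(1*(-2 + 1) + 73326) = 1/(1*(-1) + 73326) = 1/(-1 + 73326) = 1/73325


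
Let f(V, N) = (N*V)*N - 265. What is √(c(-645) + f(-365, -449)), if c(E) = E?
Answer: 5*I*√2943411 ≈ 8578.2*I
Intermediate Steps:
f(V, N) = -265 + V*N² (f(V, N) = V*N² - 265 = -265 + V*N²)
√(c(-645) + f(-365, -449)) = √(-645 + (-265 - 365*(-449)²)) = √(-645 + (-265 - 365*201601)) = √(-645 + (-265 - 73584365)) = √(-645 - 73584630) = √(-73585275) = 5*I*√2943411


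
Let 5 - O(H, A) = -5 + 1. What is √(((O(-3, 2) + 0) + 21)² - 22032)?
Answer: 6*I*√587 ≈ 145.37*I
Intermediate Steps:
O(H, A) = 9 (O(H, A) = 5 - (-5 + 1) = 5 - 1*(-4) = 5 + 4 = 9)
√(((O(-3, 2) + 0) + 21)² - 22032) = √(((9 + 0) + 21)² - 22032) = √((9 + 21)² - 22032) = √(30² - 22032) = √(900 - 22032) = √(-21132) = 6*I*√587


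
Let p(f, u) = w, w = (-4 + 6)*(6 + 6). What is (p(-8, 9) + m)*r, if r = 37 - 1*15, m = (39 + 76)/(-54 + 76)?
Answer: 643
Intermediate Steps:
w = 24 (w = 2*12 = 24)
m = 115/22 ≈ 5.2273
p(f, u) = 24
r = 22 (r = 37 - 15 = 22)
(p(-8, 9) + m)*r = (24 + 115/22)*22 = (643/22)*22 = 643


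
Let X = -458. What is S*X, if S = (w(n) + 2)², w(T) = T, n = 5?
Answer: -22442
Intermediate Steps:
S = 49 (S = (5 + 2)² = 7² = 49)
S*X = 49*(-458) = -22442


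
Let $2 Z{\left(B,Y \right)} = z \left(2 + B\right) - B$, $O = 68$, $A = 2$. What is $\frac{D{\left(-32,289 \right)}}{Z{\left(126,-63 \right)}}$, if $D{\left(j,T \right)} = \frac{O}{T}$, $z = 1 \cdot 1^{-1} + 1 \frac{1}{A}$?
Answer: $\frac{4}{561} \approx 0.0071301$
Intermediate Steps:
$z = \frac{3}{2}$ ($z = 1 \cdot 1^{-1} + 1 \cdot \frac{1}{2} = 1 \cdot 1 + 1 \cdot \frac{1}{2} = 1 + \frac{1}{2} = \frac{3}{2} \approx 1.5$)
$D{\left(j,T \right)} = \frac{68}{T}$
$Z{\left(B,Y \right)} = \frac{3}{2} + \frac{B}{4}$ ($Z{\left(B,Y \right)} = \frac{\frac{3 \left(2 + B\right)}{2} - B}{2} = \frac{\left(3 + \frac{3 B}{2}\right) - B}{2} = \frac{3 + \frac{B}{2}}{2} = \frac{3}{2} + \frac{B}{4}$)
$\frac{D{\left(-32,289 \right)}}{Z{\left(126,-63 \right)}} = \frac{68 \cdot \frac{1}{289}}{\frac{3}{2} + \frac{1}{4} \cdot 126} = \frac{68 \cdot \frac{1}{289}}{\frac{3}{2} + \frac{63}{2}} = \frac{4}{17 \cdot 33} = \frac{4}{17} \cdot \frac{1}{33} = \frac{4}{561}$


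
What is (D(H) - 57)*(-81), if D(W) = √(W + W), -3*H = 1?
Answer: 4617 - 27*I*√6 ≈ 4617.0 - 66.136*I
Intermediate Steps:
H = -⅓ (H = -⅓*1 = -⅓ ≈ -0.33333)
D(W) = √2*√W (D(W) = √(2*W) = √2*√W)
(D(H) - 57)*(-81) = (√2*√(-⅓) - 57)*(-81) = (√2*(I*√3/3) - 57)*(-81) = (I*√6/3 - 57)*(-81) = (-57 + I*√6/3)*(-81) = 4617 - 27*I*√6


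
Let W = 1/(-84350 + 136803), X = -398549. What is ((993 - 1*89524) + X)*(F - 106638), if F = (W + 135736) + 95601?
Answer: -3185910714507840/52453 ≈ -6.0738e+10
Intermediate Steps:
W = 1/52453 ≈ 1.9065e-5
F = 12134319662/52453 (F = (1/52453 + 135736) + 95601 = 7119760409/52453 + 95601 = 12134319662/52453 ≈ 2.3134e+5)
((993 - 1*89524) + X)*(F - 106638) = ((993 - 1*89524) - 398549)*(12134319662/52453 - 106638) = ((993 - 89524) - 398549)*(6540836648/52453) = (-88531 - 398549)*(6540836648/52453) = -487080*6540836648/52453 = -3185910714507840/52453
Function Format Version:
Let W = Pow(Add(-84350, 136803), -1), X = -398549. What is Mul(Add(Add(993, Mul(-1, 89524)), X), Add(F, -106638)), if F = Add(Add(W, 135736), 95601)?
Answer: Rational(-3185910714507840, 52453) ≈ -6.0738e+10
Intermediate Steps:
W = Rational(1, 52453) (W = Pow(52453, -1) = Rational(1, 52453) ≈ 1.9065e-5)
F = Rational(12134319662, 52453) (F = Add(Add(Rational(1, 52453), 135736), 95601) = Add(Rational(7119760409, 52453), 95601) = Rational(12134319662, 52453) ≈ 2.3134e+5)
Mul(Add(Add(993, Mul(-1, 89524)), X), Add(F, -106638)) = Mul(Add(Add(993, Mul(-1, 89524)), -398549), Add(Rational(12134319662, 52453), -106638)) = Mul(Add(Add(993, -89524), -398549), Rational(6540836648, 52453)) = Mul(Add(-88531, -398549), Rational(6540836648, 52453)) = Mul(-487080, Rational(6540836648, 52453)) = Rational(-3185910714507840, 52453)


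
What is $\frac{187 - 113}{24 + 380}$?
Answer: $\frac{37}{202} \approx 0.18317$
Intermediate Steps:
$\frac{187 - 113}{24 + 380} = \frac{74}{404} = 74 \cdot \frac{1}{404} = \frac{37}{202}$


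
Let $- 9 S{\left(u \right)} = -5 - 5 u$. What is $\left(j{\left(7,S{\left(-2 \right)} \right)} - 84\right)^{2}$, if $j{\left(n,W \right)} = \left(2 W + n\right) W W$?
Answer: $\frac{3589327921}{531441} \approx 6754.0$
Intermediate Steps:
$S{\left(u \right)} = \frac{5}{9} + \frac{5 u}{9}$ ($S{\left(u \right)} = - \frac{-5 - 5 u}{9} = \frac{5}{9} + \frac{5 u}{9}$)
$j{\left(n,W \right)} = W^{2} \left(n + 2 W\right)$ ($j{\left(n,W \right)} = \left(n + 2 W\right) W W = W \left(n + 2 W\right) W = W^{2} \left(n + 2 W\right)$)
$\left(j{\left(7,S{\left(-2 \right)} \right)} - 84\right)^{2} = \left(\left(\frac{5}{9} + \frac{5}{9} \left(-2\right)\right)^{2} \left(7 + 2 \left(\frac{5}{9} + \frac{5}{9} \left(-2\right)\right)\right) - 84\right)^{2} = \left(\left(\frac{5}{9} - \frac{10}{9}\right)^{2} \left(7 + 2 \left(\frac{5}{9} - \frac{10}{9}\right)\right) - 84\right)^{2} = \left(\left(- \frac{5}{9}\right)^{2} \left(7 + 2 \left(- \frac{5}{9}\right)\right) - 84\right)^{2} = \left(\frac{25 \left(7 - \frac{10}{9}\right)}{81} - 84\right)^{2} = \left(\frac{25}{81} \cdot \frac{53}{9} - 84\right)^{2} = \left(\frac{1325}{729} - 84\right)^{2} = \left(- \frac{59911}{729}\right)^{2} = \frac{3589327921}{531441}$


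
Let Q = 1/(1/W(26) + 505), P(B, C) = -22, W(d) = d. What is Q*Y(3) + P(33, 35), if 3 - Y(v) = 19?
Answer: -289298/13131 ≈ -22.032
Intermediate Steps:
Y(v) = -16 (Y(v) = 3 - 1*19 = 3 - 19 = -16)
Q = 26/13131 (Q = 1/(1/26 + 505) = 1/(13131/26) = 26/13131 ≈ 0.0019800)
Q*Y(3) + P(33, 35) = (26/13131)*(-16) - 22 = -416/13131 - 22 = -289298/13131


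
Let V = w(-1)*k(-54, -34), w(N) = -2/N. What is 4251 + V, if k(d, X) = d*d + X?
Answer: 10015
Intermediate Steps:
k(d, X) = X + d² (k(d, X) = d² + X = X + d²)
V = 5764 (V = (-2/(-1))*(-34 + (-54)²) = (-2*(-1))*(-34 + 2916) = 2*2882 = 5764)
4251 + V = 4251 + 5764 = 10015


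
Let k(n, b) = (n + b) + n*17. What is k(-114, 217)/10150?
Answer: -367/2030 ≈ -0.18079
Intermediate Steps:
k(n, b) = b + 18*n (k(n, b) = (b + n) + 17*n = b + 18*n)
k(-114, 217)/10150 = (217 + 18*(-114))/10150 = (217 - 2052)*(1/10150) = -1835*1/10150 = -367/2030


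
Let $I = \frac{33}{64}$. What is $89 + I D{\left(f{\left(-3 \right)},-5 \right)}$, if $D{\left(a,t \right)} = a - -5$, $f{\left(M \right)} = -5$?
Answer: $89$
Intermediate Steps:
$D{\left(a,t \right)} = 5 + a$ ($D{\left(a,t \right)} = a + 5 = 5 + a$)
$I = \frac{33}{64}$ ($I = 33 \cdot \frac{1}{64} = \frac{33}{64} \approx 0.51563$)
$89 + I D{\left(f{\left(-3 \right)},-5 \right)} = 89 + \frac{33 \left(5 - 5\right)}{64} = 89 + \frac{33}{64} \cdot 0 = 89 + 0 = 89$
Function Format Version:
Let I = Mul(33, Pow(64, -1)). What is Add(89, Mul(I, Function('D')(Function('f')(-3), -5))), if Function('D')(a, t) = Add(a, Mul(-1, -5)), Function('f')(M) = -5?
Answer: 89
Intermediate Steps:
Function('D')(a, t) = Add(5, a) (Function('D')(a, t) = Add(a, 5) = Add(5, a))
I = Rational(33, 64) (I = Mul(33, Rational(1, 64)) = Rational(33, 64) ≈ 0.51563)
Add(89, Mul(I, Function('D')(Function('f')(-3), -5))) = Add(89, Mul(Rational(33, 64), Add(5, -5))) = Add(89, Mul(Rational(33, 64), 0)) = Add(89, 0) = 89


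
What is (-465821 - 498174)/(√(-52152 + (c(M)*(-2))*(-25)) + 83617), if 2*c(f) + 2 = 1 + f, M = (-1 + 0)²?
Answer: -80606369915/6991854841 + 1927990*I*√13038/6991854841 ≈ -11.529 + 0.031486*I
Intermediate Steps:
M = 1 (M = (-1)² = 1)
c(f) = -½ + f/2 (c(f) = -1 + (1 + f)/2 = -1 + (½ + f/2) = -½ + f/2)
(-465821 - 498174)/(√(-52152 + (c(M)*(-2))*(-25)) + 83617) = (-465821 - 498174)/(√(-52152 + ((-½ + (½)*1)*(-2))*(-25)) + 83617) = -963995/(√(-52152 + ((-½ + ½)*(-2))*(-25)) + 83617) = -963995/(√(-52152 + (0*(-2))*(-25)) + 83617) = -963995/(√(-52152 + 0*(-25)) + 83617) = -963995/(√(-52152 + 0) + 83617) = -963995/(√(-52152) + 83617) = -963995/(2*I*√13038 + 83617) = -963995/(83617 + 2*I*√13038)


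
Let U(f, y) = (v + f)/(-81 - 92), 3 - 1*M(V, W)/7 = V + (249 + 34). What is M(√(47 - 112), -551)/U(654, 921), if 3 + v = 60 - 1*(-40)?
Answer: 339080/751 + 1211*I*√65/751 ≈ 451.5 + 13.001*I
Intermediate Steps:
v = 97 (v = -3 + (60 - 1*(-40)) = -3 + (60 + 40) = -3 + 100 = 97)
M(V, W) = -1960 - 7*V (M(V, W) = 21 - 7*(V + (249 + 34)) = 21 - 7*(V + 283) = 21 - 7*(283 + V) = 21 + (-1981 - 7*V) = -1960 - 7*V)
U(f, y) = -97/173 - f/173 (U(f, y) = (97 + f)/(-81 - 92) = (97 + f)/(-173) = (97 + f)*(-1/173) = -97/173 - f/173)
M(√(47 - 112), -551)/U(654, 921) = (-1960 - 7*√(47 - 112))/(-97/173 - 1/173*654) = (-1960 - 7*I*√65)/(-97/173 - 654/173) = (-1960 - 7*I*√65)/(-751/173) = (-1960 - 7*I*√65)*(-173/751) = 339080/751 + 1211*I*√65/751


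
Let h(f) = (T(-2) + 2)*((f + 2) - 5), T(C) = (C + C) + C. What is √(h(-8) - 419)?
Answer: 5*I*√15 ≈ 19.365*I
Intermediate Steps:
T(C) = 3*C (T(C) = 2*C + C = 3*C)
h(f) = 12 - 4*f (h(f) = (3*(-2) + 2)*((f + 2) - 5) = (-6 + 2)*((2 + f) - 5) = -4*(-3 + f) = 12 - 4*f)
√(h(-8) - 419) = √((12 - 4*(-8)) - 419) = √((12 + 32) - 419) = √(44 - 419) = √(-375) = 5*I*√15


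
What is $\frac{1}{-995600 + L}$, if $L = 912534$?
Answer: $- \frac{1}{83066} \approx -1.2039 \cdot 10^{-5}$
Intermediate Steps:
$\frac{1}{-995600 + L} = \frac{1}{-995600 + 912534} = \frac{1}{-83066} = - \frac{1}{83066}$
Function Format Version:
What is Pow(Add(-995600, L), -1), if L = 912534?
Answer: Rational(-1, 83066) ≈ -1.2039e-5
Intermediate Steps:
Pow(Add(-995600, L), -1) = Pow(Add(-995600, 912534), -1) = Pow(-83066, -1) = Rational(-1, 83066)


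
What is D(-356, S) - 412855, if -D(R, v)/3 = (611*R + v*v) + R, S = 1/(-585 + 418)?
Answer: 6714583526/27889 ≈ 2.4076e+5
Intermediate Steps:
S = -1/167 (S = 1/(-167) = -1/167 ≈ -0.0059880)
D(R, v) = -1836*R - 3*v**2 (D(R, v) = -3*((611*R + v*v) + R) = -3*((611*R + v**2) + R) = -3*((v**2 + 611*R) + R) = -3*(v**2 + 612*R) = -1836*R - 3*v**2)
D(-356, S) - 412855 = (-1836*(-356) - 3*(-1/167)**2) - 412855 = (653616 - 3*1/27889) - 412855 = (653616 - 3/27889) - 412855 = 18228696621/27889 - 412855 = 6714583526/27889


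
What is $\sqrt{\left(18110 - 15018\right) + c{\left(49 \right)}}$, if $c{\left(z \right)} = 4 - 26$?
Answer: $\sqrt{3070} \approx 55.408$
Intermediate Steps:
$c{\left(z \right)} = -22$
$\sqrt{\left(18110 - 15018\right) + c{\left(49 \right)}} = \sqrt{\left(18110 - 15018\right) - 22} = \sqrt{3092 - 22} = \sqrt{3070}$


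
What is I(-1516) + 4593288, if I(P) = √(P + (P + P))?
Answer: 4593288 + 2*I*√1137 ≈ 4.5933e+6 + 67.439*I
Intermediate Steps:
I(P) = √3*√P (I(P) = √(P + 2*P) = √(3*P) = √3*√P)
I(-1516) + 4593288 = √3*√(-1516) + 4593288 = √3*(2*I*√379) + 4593288 = 2*I*√1137 + 4593288 = 4593288 + 2*I*√1137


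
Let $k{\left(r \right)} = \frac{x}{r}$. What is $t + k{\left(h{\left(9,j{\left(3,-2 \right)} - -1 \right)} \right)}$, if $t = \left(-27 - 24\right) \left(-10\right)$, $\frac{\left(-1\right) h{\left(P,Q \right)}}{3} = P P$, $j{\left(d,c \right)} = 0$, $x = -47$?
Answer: $\frac{123977}{243} \approx 510.19$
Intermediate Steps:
$h{\left(P,Q \right)} = - 3 P^{2}$ ($h{\left(P,Q \right)} = - 3 P P = - 3 P^{2}$)
$k{\left(r \right)} = - \frac{47}{r}$
$t = 510$ ($t = \left(-51\right) \left(-10\right) = 510$)
$t + k{\left(h{\left(9,j{\left(3,-2 \right)} - -1 \right)} \right)} = 510 - \frac{47}{\left(-3\right) 9^{2}} = 510 - \frac{47}{\left(-3\right) 81} = 510 - \frac{47}{-243} = 510 - - \frac{47}{243} = 510 + \frac{47}{243} = \frac{123977}{243}$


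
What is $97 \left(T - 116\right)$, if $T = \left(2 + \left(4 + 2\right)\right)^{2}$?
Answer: $-5044$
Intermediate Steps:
$T = 64$ ($T = \left(2 + 6\right)^{2} = 8^{2} = 64$)
$97 \left(T - 116\right) = 97 \left(64 - 116\right) = 97 \left(-52\right) = -5044$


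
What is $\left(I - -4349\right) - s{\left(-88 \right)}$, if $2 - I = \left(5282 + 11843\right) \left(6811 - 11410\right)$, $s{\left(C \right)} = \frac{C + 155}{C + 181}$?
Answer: $\frac{7324886951}{93} \approx 7.8762 \cdot 10^{7}$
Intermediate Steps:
$s{\left(C \right)} = \frac{155 + C}{181 + C}$
$I = 78757877$ ($I = 2 - \left(5282 + 11843\right) \left(6811 - 11410\right) = 2 - 17125 \left(-4599\right) = 2 - -78757875 = 2 + 78757875 = 78757877$)
$\left(I - -4349\right) - s{\left(-88 \right)} = \left(78757877 - -4349\right) - \frac{155 - 88}{181 - 88} = \left(78757877 + 4349\right) - \frac{1}{93} \cdot 67 = 78762226 - \frac{1}{93} \cdot 67 = 78762226 - \frac{67}{93} = \frac{7324886951}{93}$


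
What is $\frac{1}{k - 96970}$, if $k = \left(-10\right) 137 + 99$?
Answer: $- \frac{1}{98241} \approx -1.0179 \cdot 10^{-5}$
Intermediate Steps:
$k = -1271$ ($k = -1370 + 99 = -1271$)
$\frac{1}{k - 96970} = \frac{1}{-1271 - 96970} = \frac{1}{-98241} = - \frac{1}{98241}$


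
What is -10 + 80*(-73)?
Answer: -5850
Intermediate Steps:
-10 + 80*(-73) = -10 - 5840 = -5850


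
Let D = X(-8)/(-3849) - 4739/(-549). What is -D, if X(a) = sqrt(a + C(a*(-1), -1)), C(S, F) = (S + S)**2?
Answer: -4739/549 + 2*sqrt(62)/3849 ≈ -8.6280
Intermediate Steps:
C(S, F) = 4*S**2 (C(S, F) = (2*S)**2 = 4*S**2)
X(a) = sqrt(a + 4*a**2) (X(a) = sqrt(a + 4*(a*(-1))**2) = sqrt(a + 4*(-a)**2) = sqrt(a + 4*a**2))
D = 4739/549 - 2*sqrt(62)/3849 (D = sqrt(-8*(1 + 4*(-8)))/(-3849) - 4739/(-549) = sqrt(-8*(1 - 32))*(-1/3849) - 4739*(-1/549) = sqrt(-8*(-31))*(-1/3849) + 4739/549 = sqrt(248)*(-1/3849) + 4739/549 = (2*sqrt(62))*(-1/3849) + 4739/549 = -2*sqrt(62)/3849 + 4739/549 = 4739/549 - 2*sqrt(62)/3849 ≈ 8.6280)
-D = -(4739/549 - 2*sqrt(62)/3849) = -4739/549 + 2*sqrt(62)/3849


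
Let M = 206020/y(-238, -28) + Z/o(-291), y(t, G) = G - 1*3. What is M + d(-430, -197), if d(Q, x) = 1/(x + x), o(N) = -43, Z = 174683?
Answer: -5623970335/525202 ≈ -10708.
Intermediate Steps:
d(Q, x) = 1/(2*x)
y(t, G) = -3 + G (y(t, G) = G - 3 = -3 + G)
M = -14274033/1333 (M = 206020/(-3 - 28) + 174683/(-43) = 206020/(-31) + 174683*(-1/43) = 206020*(-1/31) - 174683/43 = -206020/31 - 174683/43 = -14274033/1333 ≈ -10708.)
M + d(-430, -197) = -14274033/1333 + (½)/(-197) = -14274033/1333 + (½)*(-1/197) = -14274033/1333 - 1/394 = -5623970335/525202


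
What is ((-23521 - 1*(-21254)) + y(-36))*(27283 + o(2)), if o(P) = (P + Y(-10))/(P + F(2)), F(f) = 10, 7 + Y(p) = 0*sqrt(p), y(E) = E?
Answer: -753981473/12 ≈ -6.2832e+7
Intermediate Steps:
Y(p) = -7 (Y(p) = -7 + 0*sqrt(p) = -7 + 0 = -7)
o(P) = (-7 + P)/(10 + P) (o(P) = (P - 7)/(P + 10) = (-7 + P)/(10 + P))
((-23521 - 1*(-21254)) + y(-36))*(27283 + o(2)) = ((-23521 - 1*(-21254)) - 36)*(27283 + (-7 + 2)/(10 + 2)) = ((-23521 + 21254) - 36)*(27283 - 5/12) = (-2267 - 36)*(27283 + (1/12)*(-5)) = -2303*(27283 - 5/12) = -2303*327391/12 = -753981473/12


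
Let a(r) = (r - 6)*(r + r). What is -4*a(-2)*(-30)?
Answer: 3840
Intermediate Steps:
a(r) = 2*r*(-6 + r) (a(r) = (-6 + r)*(2*r) = 2*r*(-6 + r))
-4*a(-2)*(-30) = -8*(-2)*(-6 - 2)*(-30) = -8*(-2)*(-8)*(-30) = -4*32*(-30) = -128*(-30) = 3840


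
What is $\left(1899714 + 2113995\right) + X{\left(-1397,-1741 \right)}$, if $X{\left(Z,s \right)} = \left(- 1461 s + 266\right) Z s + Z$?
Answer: $6187138820771$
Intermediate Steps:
$X{\left(Z,s \right)} = Z + Z s \left(266 - 1461 s\right)$ ($X{\left(Z,s \right)} = \left(266 - 1461 s\right) Z s + Z = Z \left(266 - 1461 s\right) s + Z = Z s \left(266 - 1461 s\right) + Z = Z + Z s \left(266 - 1461 s\right)$)
$\left(1899714 + 2113995\right) + X{\left(-1397,-1741 \right)} = \left(1899714 + 2113995\right) - 1397 \left(1 - 1461 \left(-1741\right)^{2} + 266 \left(-1741\right)\right) = 4013709 - 1397 \left(1 - 4428409341 - 463106\right) = 4013709 - -6187134807062 = 4013709 + 6187134807062 = 6187138820771$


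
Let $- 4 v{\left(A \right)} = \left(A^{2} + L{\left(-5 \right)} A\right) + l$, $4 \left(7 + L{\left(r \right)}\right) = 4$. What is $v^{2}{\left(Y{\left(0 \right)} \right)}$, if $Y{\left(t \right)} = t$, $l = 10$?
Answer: $\frac{25}{4} \approx 6.25$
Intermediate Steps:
$L{\left(r \right)} = -6$ ($L{\left(r \right)} = -7 + \frac{1}{4} \cdot 4 = -7 + 1 = -6$)
$v{\left(A \right)} = - \frac{5}{2} - \frac{A^{2}}{4} + \frac{3 A}{2}$ ($v{\left(A \right)} = - \frac{\left(A^{2} - 6 A\right) + 10}{4} = - \frac{10 + A^{2} - 6 A}{4} = - \frac{5}{2} - \frac{A^{2}}{4} + \frac{3 A}{2}$)
$v^{2}{\left(Y{\left(0 \right)} \right)} = \left(- \frac{5}{2} - \frac{0^{2}}{4} + \frac{3}{2} \cdot 0\right)^{2} = \left(- \frac{5}{2} - 0 + 0\right)^{2} = \left(- \frac{5}{2} + 0 + 0\right)^{2} = \left(- \frac{5}{2}\right)^{2} = \frac{25}{4}$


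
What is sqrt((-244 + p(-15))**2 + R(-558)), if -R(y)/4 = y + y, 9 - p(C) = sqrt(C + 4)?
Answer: sqrt(59678 + 470*I*sqrt(11)) ≈ 244.31 + 3.19*I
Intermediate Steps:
p(C) = 9 - sqrt(4 + C) (p(C) = 9 - sqrt(C + 4) = 9 - sqrt(4 + C))
R(y) = -8*y (R(y) = -4*(y + y) = -8*y)
sqrt((-244 + p(-15))**2 + R(-558)) = sqrt((-244 + (9 - sqrt(4 - 15)))**2 - 8*(-558)) = sqrt((-244 + (9 - sqrt(-11)))**2 + 4464) = sqrt((-244 + (9 - I*sqrt(11)))**2 + 4464) = sqrt((-235 - I*sqrt(11))**2 + 4464) = sqrt(4464 + (-235 - I*sqrt(11))**2)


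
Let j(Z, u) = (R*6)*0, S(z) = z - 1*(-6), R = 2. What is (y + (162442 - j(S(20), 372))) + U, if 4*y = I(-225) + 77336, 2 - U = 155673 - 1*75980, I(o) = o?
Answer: 408115/4 ≈ 1.0203e+5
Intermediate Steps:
S(z) = 6 + z (S(z) = z + 6 = 6 + z)
j(Z, u) = 0 (j(Z, u) = (2*6)*0 = 12*0 = 0)
U = -79691 (U = 2 - (155673 - 1*75980) = 2 - (155673 - 75980) = 2 - 1*79693 = 2 - 79693 = -79691)
y = 77111/4 (y = (-225 + 77336)/4 = (¼)*77111 = 77111/4 ≈ 19278.)
(y + (162442 - j(S(20), 372))) + U = (77111/4 + (162442 - 1*0)) - 79691 = (77111/4 + (162442 + 0)) - 79691 = (77111/4 + 162442) - 79691 = 726879/4 - 79691 = 408115/4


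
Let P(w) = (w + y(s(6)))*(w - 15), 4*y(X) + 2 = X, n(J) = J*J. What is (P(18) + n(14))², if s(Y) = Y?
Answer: 64009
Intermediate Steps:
n(J) = J²
y(X) = -½ + X/4
P(w) = (1 + w)*(-15 + w) (P(w) = (w + (-½ + (¼)*6))*(w - 15) = (w + (-½ + 3/2))*(-15 + w) = (w + 1)*(-15 + w) = (1 + w)*(-15 + w))
(P(18) + n(14))² = ((-15 + 18² - 14*18) + 14²)² = ((-15 + 324 - 252) + 196)² = (57 + 196)² = 253² = 64009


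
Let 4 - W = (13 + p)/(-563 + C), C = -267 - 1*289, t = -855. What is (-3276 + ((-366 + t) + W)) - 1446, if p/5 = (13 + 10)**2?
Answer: -2214361/373 ≈ -5936.6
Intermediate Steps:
C = -556 (C = -267 - 289 = -556)
p = 2645 (p = 5*(13 + 10)**2 = 5*23**2 = 5*529 = 2645)
W = 2378/373 (W = 4 - (13 + 2645)/(-563 - 556) = 4 - 2658/(-1119) = 4 - 2658*(-1)/1119 = 4 - 1*(-886/373) = 4 + 886/373 = 2378/373 ≈ 6.3753)
(-3276 + ((-366 + t) + W)) - 1446 = (-3276 + ((-366 - 855) + 2378/373)) - 1446 = (-3276 + (-1221 + 2378/373)) - 1446 = (-3276 - 453055/373) - 1446 = -1675003/373 - 1446 = -2214361/373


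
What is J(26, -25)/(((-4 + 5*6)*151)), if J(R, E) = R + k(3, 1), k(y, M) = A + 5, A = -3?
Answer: 14/1963 ≈ 0.0071319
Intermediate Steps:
k(y, M) = 2 (k(y, M) = -3 + 5 = 2)
J(R, E) = 2 + R (J(R, E) = R + 2 = 2 + R)
J(26, -25)/(((-4 + 5*6)*151)) = (2 + 26)/(((-4 + 5*6)*151)) = 28/(((-4 + 30)*151)) = 28/((26*151)) = 28/3926 = 28*(1/3926) = 14/1963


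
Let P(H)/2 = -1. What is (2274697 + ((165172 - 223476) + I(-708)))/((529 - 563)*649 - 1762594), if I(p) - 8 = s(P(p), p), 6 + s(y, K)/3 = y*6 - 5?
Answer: -554083/446165 ≈ -1.2419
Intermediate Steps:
P(H) = -2 (P(H) = 2*(-1) = -2)
s(y, K) = -33 + 18*y (s(y, K) = -18 + 3*(y*6 - 5) = -18 + 3*(6*y - 5) = -18 + 3*(-5 + 6*y) = -18 + (-15 + 18*y) = -33 + 18*y)
I(p) = -61 (I(p) = 8 + (-33 + 18*(-2)) = 8 + (-33 - 36) = 8 - 69 = -61)
(2274697 + ((165172 - 223476) + I(-708)))/((529 - 563)*649 - 1762594) = (2274697 + ((165172 - 223476) - 61))/((529 - 563)*649 - 1762594) = (2274697 + (-58304 - 61))/(-34*649 - 1762594) = (2274697 - 58365)/(-22066 - 1762594) = 2216332/(-1784660) = 2216332*(-1/1784660) = -554083/446165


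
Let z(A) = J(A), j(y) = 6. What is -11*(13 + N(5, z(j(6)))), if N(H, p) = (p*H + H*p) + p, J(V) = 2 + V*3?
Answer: -2563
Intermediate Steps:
J(V) = 2 + 3*V
z(A) = 2 + 3*A
N(H, p) = p + 2*H*p (N(H, p) = (H*p + H*p) + p = 2*H*p + p = p + 2*H*p)
-11*(13 + N(5, z(j(6)))) = -11*(13 + (2 + 3*6)*(1 + 2*5)) = -11*(13 + (2 + 18)*(1 + 10)) = -11*(13 + 20*11) = -11*(13 + 220) = -11*233 = -2563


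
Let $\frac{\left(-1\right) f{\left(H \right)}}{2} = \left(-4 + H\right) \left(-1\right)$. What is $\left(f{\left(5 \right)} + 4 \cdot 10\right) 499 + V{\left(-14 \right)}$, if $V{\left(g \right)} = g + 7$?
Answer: $20951$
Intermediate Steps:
$V{\left(g \right)} = 7 + g$
$f{\left(H \right)} = -8 + 2 H$ ($f{\left(H \right)} = - 2 \left(-4 + H\right) \left(-1\right) = - 2 \left(4 - H\right) = -8 + 2 H$)
$\left(f{\left(5 \right)} + 4 \cdot 10\right) 499 + V{\left(-14 \right)} = \left(\left(-8 + 2 \cdot 5\right) + 4 \cdot 10\right) 499 + \left(7 - 14\right) = \left(\left(-8 + 10\right) + 40\right) 499 - 7 = \left(2 + 40\right) 499 - 7 = 42 \cdot 499 - 7 = 20958 - 7 = 20951$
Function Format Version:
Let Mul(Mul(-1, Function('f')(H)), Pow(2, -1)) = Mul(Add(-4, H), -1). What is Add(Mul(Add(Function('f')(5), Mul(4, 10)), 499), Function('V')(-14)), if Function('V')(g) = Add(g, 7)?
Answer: 20951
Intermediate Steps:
Function('V')(g) = Add(7, g)
Function('f')(H) = Add(-8, Mul(2, H)) (Function('f')(H) = Mul(-2, Mul(Add(-4, H), -1)) = Mul(-2, Add(4, Mul(-1, H))) = Add(-8, Mul(2, H)))
Add(Mul(Add(Function('f')(5), Mul(4, 10)), 499), Function('V')(-14)) = Add(Mul(Add(Add(-8, Mul(2, 5)), Mul(4, 10)), 499), Add(7, -14)) = Add(Mul(Add(Add(-8, 10), 40), 499), -7) = Add(Mul(Add(2, 40), 499), -7) = Add(Mul(42, 499), -7) = Add(20958, -7) = 20951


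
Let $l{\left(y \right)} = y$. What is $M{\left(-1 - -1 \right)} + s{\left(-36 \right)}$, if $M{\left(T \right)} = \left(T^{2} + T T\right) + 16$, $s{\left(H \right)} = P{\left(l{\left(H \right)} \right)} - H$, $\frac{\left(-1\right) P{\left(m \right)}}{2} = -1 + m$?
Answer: $126$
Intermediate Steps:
$P{\left(m \right)} = 2 - 2 m$ ($P{\left(m \right)} = - 2 \left(-1 + m\right) = 2 - 2 m$)
$s{\left(H \right)} = 2 - 3 H$ ($s{\left(H \right)} = \left(2 - 2 H\right) - H = 2 - 3 H$)
$M{\left(T \right)} = 16 + 2 T^{2}$ ($M{\left(T \right)} = \left(T^{2} + T^{2}\right) + 16 = 2 T^{2} + 16 = 16 + 2 T^{2}$)
$M{\left(-1 - -1 \right)} + s{\left(-36 \right)} = \left(16 + 2 \left(-1 - -1\right)^{2}\right) + \left(2 - -108\right) = \left(16 + 2 \left(-1 + 1\right)^{2}\right) + \left(2 + 108\right) = \left(16 + 2 \cdot 0^{2}\right) + 110 = \left(16 + 2 \cdot 0\right) + 110 = \left(16 + 0\right) + 110 = 16 + 110 = 126$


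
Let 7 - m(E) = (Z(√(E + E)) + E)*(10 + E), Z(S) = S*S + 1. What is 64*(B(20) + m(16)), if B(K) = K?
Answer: -79808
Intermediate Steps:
Z(S) = 1 + S² (Z(S) = S² + 1 = 1 + S²)
m(E) = 7 - (1 + 3*E)*(10 + E) (m(E) = 7 - ((1 + (√(E + E))²) + E)*(10 + E) = 7 - ((1 + (√(2*E))²) + E)*(10 + E) = 7 - ((1 + (√2*√E)²) + E)*(10 + E) = 7 - ((1 + 2*E) + E)*(10 + E) = 7 - (1 + 3*E)*(10 + E))
64*(B(20) + m(16)) = 64*(20 + (-3 - 31*16 - 3*16²)) = 64*(20 + (-3 - 496 - 3*256)) = 64*(20 + (-3 - 496 - 768)) = 64*(20 - 1267) = 64*(-1247) = -79808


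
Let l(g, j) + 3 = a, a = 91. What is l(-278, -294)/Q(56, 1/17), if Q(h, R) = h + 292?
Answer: 22/87 ≈ 0.25287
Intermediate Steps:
Q(h, R) = 292 + h
l(g, j) = 88 (l(g, j) = -3 + 91 = 88)
l(-278, -294)/Q(56, 1/17) = 88/(292 + 56) = 88/348 = 88*(1/348) = 22/87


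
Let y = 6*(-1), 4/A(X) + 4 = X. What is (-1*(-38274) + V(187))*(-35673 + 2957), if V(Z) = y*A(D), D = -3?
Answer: -8765990472/7 ≈ -1.2523e+9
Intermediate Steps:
A(X) = 4/(-4 + X)
y = -6
V(Z) = 24/7 (V(Z) = -24/(-4 - 3) = -24/(-7) = -24*(-1)/7 = -6*(-4/7) = 24/7)
(-1*(-38274) + V(187))*(-35673 + 2957) = (-1*(-38274) + 24/7)*(-35673 + 2957) = (38274 + 24/7)*(-32716) = (267942/7)*(-32716) = -8765990472/7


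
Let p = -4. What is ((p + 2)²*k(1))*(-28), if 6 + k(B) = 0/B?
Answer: 672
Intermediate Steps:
k(B) = -6 (k(B) = -6 + 0/B = -6 + 0 = -6)
((p + 2)²*k(1))*(-28) = ((-4 + 2)²*(-6))*(-28) = ((-2)²*(-6))*(-28) = (4*(-6))*(-28) = -24*(-28) = 672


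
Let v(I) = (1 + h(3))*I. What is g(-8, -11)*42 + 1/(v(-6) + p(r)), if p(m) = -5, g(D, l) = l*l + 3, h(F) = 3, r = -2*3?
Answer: 151031/29 ≈ 5208.0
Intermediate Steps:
r = -6
g(D, l) = 3 + l**2 (g(D, l) = l**2 + 3 = 3 + l**2)
v(I) = 4*I (v(I) = (1 + 3)*I = 4*I)
g(-8, -11)*42 + 1/(v(-6) + p(r)) = (3 + (-11)**2)*42 + 1/(4*(-6) - 5) = (3 + 121)*42 + 1/(-24 - 5) = 124*42 + 1/(-29) = 5208 - 1/29 = 151031/29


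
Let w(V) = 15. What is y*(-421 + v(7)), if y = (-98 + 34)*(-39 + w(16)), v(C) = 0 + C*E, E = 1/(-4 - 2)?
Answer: -648448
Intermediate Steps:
E = -1/6 (E = 1/(-6) = -1/6 ≈ -0.16667)
v(C) = -C/6 (v(C) = 0 + C*(-1/6) = 0 - C/6 = -C/6)
y = 1536 (y = (-98 + 34)*(-39 + 15) = -64*(-24) = 1536)
y*(-421 + v(7)) = 1536*(-421 - 1/6*7) = 1536*(-421 - 7/6) = 1536*(-2533/6) = -648448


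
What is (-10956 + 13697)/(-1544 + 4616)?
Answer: 2741/3072 ≈ 0.89225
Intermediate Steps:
(-10956 + 13697)/(-1544 + 4616) = 2741/3072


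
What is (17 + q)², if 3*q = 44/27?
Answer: 2019241/6561 ≈ 307.76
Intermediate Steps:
q = 44/81 (q = (44/27)/3 = (44*(1/27))/3 = (⅓)*(44/27) = 44/81 ≈ 0.54321)
(17 + q)² = (17 + 44/81)² = (1421/81)² = 2019241/6561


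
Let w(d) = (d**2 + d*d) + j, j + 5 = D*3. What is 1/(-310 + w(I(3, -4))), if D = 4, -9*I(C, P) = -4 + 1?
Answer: -9/2725 ≈ -0.0033028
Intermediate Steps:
I(C, P) = 1/3 (I(C, P) = -(-4 + 1)/9 = -1/9*(-3) = 1/3)
j = 7 (j = -5 + 4*3 = -5 + 12 = 7)
w(d) = 7 + 2*d**2 (w(d) = (d**2 + d*d) + 7 = (d**2 + d**2) + 7 = 2*d**2 + 7 = 7 + 2*d**2)
1/(-310 + w(I(3, -4))) = 1/(-310 + (7 + 2*(1/3)**2)) = 1/(-310 + (7 + 2*(1/9))) = 1/(-310 + (7 + 2/9)) = 1/(-310 + 65/9) = 1/(-2725/9) = -9/2725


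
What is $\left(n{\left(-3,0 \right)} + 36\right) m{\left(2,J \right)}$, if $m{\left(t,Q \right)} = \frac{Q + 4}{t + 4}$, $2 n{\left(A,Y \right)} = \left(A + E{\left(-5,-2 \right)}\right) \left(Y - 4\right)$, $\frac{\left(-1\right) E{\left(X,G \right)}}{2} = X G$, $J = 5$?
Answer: $123$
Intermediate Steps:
$E{\left(X,G \right)} = - 2 G X$ ($E{\left(X,G \right)} = - 2 X G = - 2 G X$)
$n{\left(A,Y \right)} = \frac{\left(-20 + A\right) \left(-4 + Y\right)}{2}$ ($n{\left(A,Y \right)} = \frac{\left(A - \left(-4\right) \left(-5\right)\right) \left(Y - 4\right)}{2} = \frac{\left(A - 20\right) \left(-4 + Y\right)}{2} = \frac{\left(-20 + A\right) \left(-4 + Y\right)}{2}$)
$m{\left(t,Q \right)} = \frac{4 + Q}{4 + t}$
$\left(n{\left(-3,0 \right)} + 36\right) m{\left(2,J \right)} = \left(\left(40 - 0 - -6 + \frac{1}{2} \left(-3\right) 0\right) + 36\right) \frac{4 + 5}{4 + 2} = \left(\left(40 + 0 + 6 + 0\right) + 36\right) \frac{1}{6} \cdot 9 = \left(46 + 36\right) \frac{1}{6} \cdot 9 = 82 \cdot \frac{3}{2} = 123$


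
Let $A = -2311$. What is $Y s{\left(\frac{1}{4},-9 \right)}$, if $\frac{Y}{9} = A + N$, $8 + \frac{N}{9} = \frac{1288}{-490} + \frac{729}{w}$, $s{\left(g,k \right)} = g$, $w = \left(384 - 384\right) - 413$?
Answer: $- \frac{11255742}{2065} \approx -5450.7$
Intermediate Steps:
$w = -413$ ($w = 0 - 413 = -413$)
$N = - \frac{230337}{2065}$ ($N = -72 + 9 \left(\frac{1288}{-490} + \frac{729}{-413}\right) = -72 + 9 \left(1288 \left(- \frac{1}{490}\right) + 729 \left(- \frac{1}{413}\right)\right) = -72 + 9 \left(- \frac{92}{35} - \frac{729}{413}\right) = -72 + 9 \left(- \frac{9073}{2065}\right) = -72 - \frac{81657}{2065} = - \frac{230337}{2065} \approx -111.54$)
$Y = - \frac{45022968}{2065}$ ($Y = 9 \left(-2311 - \frac{230337}{2065}\right) = 9 \left(- \frac{5002552}{2065}\right) = - \frac{45022968}{2065} \approx -21803.0$)
$Y s{\left(\frac{1}{4},-9 \right)} = - \frac{45022968}{2065 \cdot 4} = \left(- \frac{45022968}{2065}\right) \frac{1}{4} = - \frac{11255742}{2065}$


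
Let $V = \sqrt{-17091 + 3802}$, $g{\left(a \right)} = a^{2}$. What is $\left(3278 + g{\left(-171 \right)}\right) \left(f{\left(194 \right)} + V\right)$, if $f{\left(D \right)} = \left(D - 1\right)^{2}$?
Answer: $1211300231 + 32519 i \sqrt{13289} \approx 1.2113 \cdot 10^{9} + 3.7487 \cdot 10^{6} i$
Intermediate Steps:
$f{\left(D \right)} = \left(-1 + D\right)^{2}$
$V = i \sqrt{13289}$ ($V = \sqrt{-13289} = i \sqrt{13289} \approx 115.28 i$)
$\left(3278 + g{\left(-171 \right)}\right) \left(f{\left(194 \right)} + V\right) = \left(3278 + \left(-171\right)^{2}\right) \left(\left(-1 + 194\right)^{2} + i \sqrt{13289}\right) = \left(3278 + 29241\right) \left(193^{2} + i \sqrt{13289}\right) = 32519 \left(37249 + i \sqrt{13289}\right) = 1211300231 + 32519 i \sqrt{13289}$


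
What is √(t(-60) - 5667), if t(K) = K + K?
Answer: 3*I*√643 ≈ 76.072*I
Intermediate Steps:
t(K) = 2*K
√(t(-60) - 5667) = √(2*(-60) - 5667) = √(-120 - 5667) = √(-5787) = 3*I*√643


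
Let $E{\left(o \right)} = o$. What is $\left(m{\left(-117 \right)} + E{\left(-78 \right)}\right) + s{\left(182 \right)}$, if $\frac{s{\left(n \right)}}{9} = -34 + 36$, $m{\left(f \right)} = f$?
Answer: $-177$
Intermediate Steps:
$s{\left(n \right)} = 18$ ($s{\left(n \right)} = 9 \left(-34 + 36\right) = 9 \cdot 2 = 18$)
$\left(m{\left(-117 \right)} + E{\left(-78 \right)}\right) + s{\left(182 \right)} = \left(-117 - 78\right) + 18 = -195 + 18 = -177$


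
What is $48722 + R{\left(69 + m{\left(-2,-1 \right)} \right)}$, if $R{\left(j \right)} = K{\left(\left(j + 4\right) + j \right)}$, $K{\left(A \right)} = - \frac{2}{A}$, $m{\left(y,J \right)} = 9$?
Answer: $\frac{3897759}{80} \approx 48722.0$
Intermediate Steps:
$R{\left(j \right)} = - \frac{2}{4 + 2 j}$ ($R{\left(j \right)} = - \frac{2}{\left(j + 4\right) + j} = - \frac{2}{\left(4 + j\right) + j} = - \frac{2}{4 + 2 j}$)
$48722 + R{\left(69 + m{\left(-2,-1 \right)} \right)} = 48722 - \frac{1}{2 + \left(69 + 9\right)} = 48722 - \frac{1}{2 + 78} = 48722 - \frac{1}{80} = \frac{3897759}{80}$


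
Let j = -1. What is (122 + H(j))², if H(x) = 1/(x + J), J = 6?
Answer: 373321/25 ≈ 14933.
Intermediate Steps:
H(x) = 1/(6 + x) (H(x) = 1/(x + 6) = 1/(6 + x))
(122 + H(j))² = (122 + 1/(6 - 1))² = (122 + 1/5)² = (122 + ⅕)² = (611/5)² = 373321/25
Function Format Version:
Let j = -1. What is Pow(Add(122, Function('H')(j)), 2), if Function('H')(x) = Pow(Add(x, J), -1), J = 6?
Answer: Rational(373321, 25) ≈ 14933.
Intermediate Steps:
Function('H')(x) = Pow(Add(6, x), -1) (Function('H')(x) = Pow(Add(x, 6), -1) = Pow(Add(6, x), -1))
Pow(Add(122, Function('H')(j)), 2) = Pow(Add(122, Pow(Add(6, -1), -1)), 2) = Pow(Add(122, Pow(5, -1)), 2) = Pow(Add(122, Rational(1, 5)), 2) = Pow(Rational(611, 5), 2) = Rational(373321, 25)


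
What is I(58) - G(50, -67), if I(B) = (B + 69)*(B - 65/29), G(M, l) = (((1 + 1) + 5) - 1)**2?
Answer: 204315/29 ≈ 7045.3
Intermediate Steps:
G(M, l) = 36 (G(M, l) = ((2 + 5) - 1)**2 = (7 - 1)**2 = 6**2 = 36)
I(B) = (69 + B)*(-65/29 + B) (I(B) = (69 + B)*(B - 65*1/29) = (69 + B)*(B - 65/29) = (69 + B)*(-65/29 + B))
I(58) - G(50, -67) = (-4485/29 + 58**2 + (1936/29)*58) - 1*36 = (-4485/29 + 3364 + 3872) - 36 = 205359/29 - 36 = 204315/29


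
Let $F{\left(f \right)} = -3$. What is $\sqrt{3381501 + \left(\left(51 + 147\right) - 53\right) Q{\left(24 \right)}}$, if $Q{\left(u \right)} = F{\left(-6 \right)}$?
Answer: $3 \sqrt{375674} \approx 1838.8$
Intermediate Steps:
$Q{\left(u \right)} = -3$
$\sqrt{3381501 + \left(\left(51 + 147\right) - 53\right) Q{\left(24 \right)}} = \sqrt{3381501 + \left(\left(51 + 147\right) - 53\right) \left(-3\right)} = \sqrt{3381501 + \left(198 - 53\right) \left(-3\right)} = \sqrt{3381501 + 145 \left(-3\right)} = \sqrt{3381501 - 435} = \sqrt{3381066} = 3 \sqrt{375674}$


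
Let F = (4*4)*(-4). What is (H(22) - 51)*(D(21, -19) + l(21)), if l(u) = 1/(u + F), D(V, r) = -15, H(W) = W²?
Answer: -279718/43 ≈ -6505.1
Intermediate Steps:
F = -64 (F = 16*(-4) = -64)
l(u) = 1/(-64 + u) (l(u) = 1/(u - 64) = 1/(-64 + u))
(H(22) - 51)*(D(21, -19) + l(21)) = (22² - 51)*(-15 + 1/(-64 + 21)) = (484 - 51)*(-15 + 1/(-43)) = 433*(-15 - 1/43) = 433*(-646/43) = -279718/43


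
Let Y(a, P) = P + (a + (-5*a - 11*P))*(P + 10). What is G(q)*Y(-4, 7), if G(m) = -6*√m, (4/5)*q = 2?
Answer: 3090*√10 ≈ 9771.4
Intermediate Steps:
q = 5/2 (q = (5/4)*2 = 5/2 ≈ 2.5000)
Y(a, P) = P + (10 + P)*(-11*P - 4*a) (Y(a, P) = P + (a + (-11*P - 5*a))*(10 + P) = P + (-11*P - 4*a)*(10 + P) = P + (10 + P)*(-11*P - 4*a))
G(q)*Y(-4, 7) = (-3*√10)*(-109*7 - 40*(-4) - 11*7² - 4*7*(-4)) = (-3*√10)*(-763 + 160 - 11*49 + 112) = (-3*√10)*(-763 + 160 - 539 + 112) = -3*√10*(-1030) = 3090*√10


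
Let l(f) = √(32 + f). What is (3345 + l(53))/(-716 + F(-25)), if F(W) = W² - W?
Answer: -1115/22 - √85/66 ≈ -50.822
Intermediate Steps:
(3345 + l(53))/(-716 + F(-25)) = (3345 + √(32 + 53))/(-716 - 25*(-1 - 25)) = (3345 + √85)/(-716 - 25*(-26)) = (3345 + √85)/(-716 + 650) = (3345 + √85)/(-66) = (3345 + √85)*(-1/66) = -1115/22 - √85/66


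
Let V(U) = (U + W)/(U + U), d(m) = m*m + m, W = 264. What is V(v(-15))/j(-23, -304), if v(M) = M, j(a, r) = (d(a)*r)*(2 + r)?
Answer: -83/464548480 ≈ -1.7867e-7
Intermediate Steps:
d(m) = m + m² (d(m) = m² + m = m + m²)
j(a, r) = a*r*(1 + a)*(2 + r) (j(a, r) = ((a*(1 + a))*r)*(2 + r) = (a*r*(1 + a))*(2 + r) = a*r*(1 + a)*(2 + r))
V(U) = (264 + U)/(2*U) (V(U) = (U + 264)/(U + U) = (264 + U)/((2*U)) = (264 + U)*(1/(2*U)) = (264 + U)/(2*U))
V(v(-15))/j(-23, -304) = ((½)*(264 - 15)/(-15))/((-23*(-304)*(1 - 23)*(2 - 304))) = ((½)*(-1/15)*249)/((-23*(-304)*(-22)*(-302))) = -83/10/46454848 = -83/10*1/46454848 = -83/464548480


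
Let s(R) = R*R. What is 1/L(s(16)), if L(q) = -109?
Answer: -1/109 ≈ -0.0091743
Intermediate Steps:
s(R) = R²
1/L(s(16)) = 1/(-109) = -1/109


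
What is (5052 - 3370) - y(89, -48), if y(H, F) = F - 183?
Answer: 1913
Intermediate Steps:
y(H, F) = -183 + F
(5052 - 3370) - y(89, -48) = (5052 - 3370) - (-183 - 48) = 1682 - 1*(-231) = 1682 + 231 = 1913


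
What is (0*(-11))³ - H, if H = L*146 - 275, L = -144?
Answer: 21299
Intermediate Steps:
H = -21299 (H = -144*146 - 275 = -21024 - 275 = -21299)
(0*(-11))³ - H = (0*(-11))³ - 1*(-21299) = 0³ + 21299 = 0 + 21299 = 21299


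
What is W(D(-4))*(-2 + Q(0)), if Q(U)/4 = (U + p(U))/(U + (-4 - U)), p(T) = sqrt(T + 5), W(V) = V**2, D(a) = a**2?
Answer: -512 - 256*sqrt(5) ≈ -1084.4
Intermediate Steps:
p(T) = sqrt(5 + T)
Q(U) = -U - sqrt(5 + U) (Q(U) = 4*((U + sqrt(5 + U))/(U + (-4 - U))) = 4*((U + sqrt(5 + U))/(-4)) = 4*((U + sqrt(5 + U))*(-1/4)) = 4*(-U/4 - sqrt(5 + U)/4) = -U - sqrt(5 + U))
W(D(-4))*(-2 + Q(0)) = ((-4)**2)**2*(-2 + (-1*0 - sqrt(5 + 0))) = 16**2*(-2 + (0 - sqrt(5))) = 256*(-2 - sqrt(5)) = -512 - 256*sqrt(5)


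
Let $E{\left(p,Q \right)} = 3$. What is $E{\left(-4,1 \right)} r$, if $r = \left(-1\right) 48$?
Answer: $-144$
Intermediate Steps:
$r = -48$
$E{\left(-4,1 \right)} r = 3 \left(-48\right) = -144$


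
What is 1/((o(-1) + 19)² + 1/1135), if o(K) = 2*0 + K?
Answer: 1135/367741 ≈ 0.0030864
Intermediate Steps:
o(K) = K (o(K) = 0 + K = K)
1/((o(-1) + 19)² + 1/1135) = 1/((-1 + 19)² + 1/1135) = 1/(18² + 1/1135) = 1/(324 + 1/1135) = 1/(367741/1135) = 1135/367741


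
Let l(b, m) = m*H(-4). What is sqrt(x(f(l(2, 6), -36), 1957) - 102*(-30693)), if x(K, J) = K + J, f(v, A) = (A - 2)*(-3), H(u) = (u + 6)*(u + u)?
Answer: sqrt(3132757) ≈ 1770.0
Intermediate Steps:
H(u) = 2*u*(6 + u) (H(u) = (6 + u)*(2*u) = 2*u*(6 + u))
l(b, m) = -16*m (l(b, m) = m*(2*(-4)*(6 - 4)) = m*(2*(-4)*2) = m*(-16) = -16*m)
f(v, A) = 6 - 3*A (f(v, A) = (-2 + A)*(-3) = 6 - 3*A)
x(K, J) = J + K
sqrt(x(f(l(2, 6), -36), 1957) - 102*(-30693)) = sqrt((1957 + (6 - 3*(-36))) - 102*(-30693)) = sqrt((1957 + (6 + 108)) + 3130686) = sqrt((1957 + 114) + 3130686) = sqrt(2071 + 3130686) = sqrt(3132757)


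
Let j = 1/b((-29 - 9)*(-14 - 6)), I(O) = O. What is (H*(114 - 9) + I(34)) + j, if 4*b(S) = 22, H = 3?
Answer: 3841/11 ≈ 349.18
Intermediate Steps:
b(S) = 11/2 (b(S) = (1/4)*22 = 11/2)
j = 2/11 (j = 1/(11/2) = 2/11 ≈ 0.18182)
(H*(114 - 9) + I(34)) + j = (3*(114 - 9) + 34) + 2/11 = (3*105 + 34) + 2/11 = (315 + 34) + 2/11 = 349 + 2/11 = 3841/11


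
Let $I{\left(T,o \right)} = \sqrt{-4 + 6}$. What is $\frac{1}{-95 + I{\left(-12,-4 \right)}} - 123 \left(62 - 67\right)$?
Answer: $\frac{5549050}{9023} - \frac{\sqrt{2}}{9023} \approx 614.99$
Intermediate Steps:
$I{\left(T,o \right)} = \sqrt{2}$
$\frac{1}{-95 + I{\left(-12,-4 \right)}} - 123 \left(62 - 67\right) = \frac{1}{-95 + \sqrt{2}} - 123 \left(62 - 67\right) = \frac{1}{-95 + \sqrt{2}} - -615 = \frac{1}{-95 + \sqrt{2}} + 615 = 615 + \frac{1}{-95 + \sqrt{2}}$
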